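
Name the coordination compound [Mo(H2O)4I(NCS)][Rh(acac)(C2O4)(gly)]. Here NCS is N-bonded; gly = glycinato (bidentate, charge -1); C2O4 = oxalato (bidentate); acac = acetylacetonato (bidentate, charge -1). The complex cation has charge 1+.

Both ions are complex: the cation is named first with the plain metal name, the anion second with the -ate form; each ion's ligands are alphabetised independently.
The complex cation is given as 1+; its ligand charges sum to -2, so Mo = +3.
A 1:1 salt means the anion carries the equal and opposite charge, 1−.
Anion: ligand charges sum to -4; for the ion to be 1−, Rh = +3.

tetraaquaiodoisothiocyanatomolybdenum(III) (acetylacetonato)(glycinato)oxalatorhodate(III)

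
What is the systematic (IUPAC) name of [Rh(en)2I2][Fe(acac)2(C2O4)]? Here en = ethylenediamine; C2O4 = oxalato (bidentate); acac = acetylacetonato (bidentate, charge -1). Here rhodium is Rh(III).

bis(ethylenediamine)diiodorhodium(III) bis(acetylacetonato)oxalatoferrate(III)

Both ions are complex: the cation is named first with the plain metal name, the anion second with the -ate form; each ion's ligands are alphabetised independently.
Rh is given as +3; the cation's ligand charges sum to -2, so the complex cation is 1+.
A 1:1 salt means the anion carries the equal and opposite charge, 1−.
Anion: ligand charges sum to -4; for the ion to be 1−, Fe = +3.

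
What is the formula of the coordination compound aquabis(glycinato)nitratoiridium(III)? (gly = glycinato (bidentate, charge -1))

[Ir(gly)2(H2O)(NO3)]

Ligands: 2 glycinato (gly, -1), 1 nitrato (NO3, -1), 1 aqua (H2O, neutral). Ligand charge sum = -3.
With Ir in oxidation state +3, the complex ion is [Ir...].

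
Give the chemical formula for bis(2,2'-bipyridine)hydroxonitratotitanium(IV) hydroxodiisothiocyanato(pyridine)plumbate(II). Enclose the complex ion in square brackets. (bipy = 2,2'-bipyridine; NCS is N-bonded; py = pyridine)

[Ti(bipy)2(NO3)(OH)][Pb(NCS)2(OH)(py)]2

Cation [Ti…]: ligand charges -2, Ti(IV) ⇒ ion charge 2+.
Anion [Pb…]: ligand charges -3, Pb(II) ⇒ ion charge 1−.
One 2+ cation requires 2 of the 1− anion.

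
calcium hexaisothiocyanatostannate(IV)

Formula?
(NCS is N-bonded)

Ca[Sn(NCS)6]

Ligands: 6 isothiocyanato (NCS, -1). Ligand charge sum = -6.
Charge balance with calcium (+2) requires 1 complex ion per 1 calcium.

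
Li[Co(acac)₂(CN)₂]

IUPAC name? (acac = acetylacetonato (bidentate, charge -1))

lithium bis(acetylacetonato)dicyanocobaltate(III)

The 1 lithium counter-ion carries a total charge of +1, so each complex ion is 1−.
Ligand charges: 2×cyano (-1 each), 2×acetylacetonato (-1 each); total -4. So Co + (-4) = 1−, giving Co = +3.
The complex ion is anionic, so cobalt takes the -ate form cobaltate(III).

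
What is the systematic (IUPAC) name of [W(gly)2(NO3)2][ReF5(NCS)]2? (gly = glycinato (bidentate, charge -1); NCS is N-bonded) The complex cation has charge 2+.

bis(glycinato)dinitratotungsten(VI) pentafluoroisothiocyanatorhenate(V)

Both ions are complex: the cation is named first with the plain metal name, the anion second with the -ate form; each ion's ligands are alphabetised independently.
The complex cation is given as 2+; its ligand charges sum to -4, so W = +6.
With 2 anions per cation, each anion must be 2/2 = 1−.
Anion: ligand charges sum to -6; for the ion to be 1−, Re = +5.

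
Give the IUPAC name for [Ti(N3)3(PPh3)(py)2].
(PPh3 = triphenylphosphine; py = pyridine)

There is no counter-ion, so the complex is neutral overall.
Ligand charges: 1×triphenylphosphine (neutral), 3×azido (-1 each), 2×pyridine (neutral); total -3. So Ti + (-3) = 0, giving Ti = +3.
Ligands are named alphabetically: azido before pyridine before triphenylphosphine.

triazidobis(pyridine)(triphenylphosphine)titanium(III)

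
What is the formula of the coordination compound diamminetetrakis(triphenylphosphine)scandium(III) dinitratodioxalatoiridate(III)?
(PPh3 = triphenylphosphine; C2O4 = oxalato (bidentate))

Cation [Sc…]: ligand charges 0, Sc(III) ⇒ ion charge 3+.
Anion [Ir…]: ligand charges -6, Ir(III) ⇒ ion charge 3−.
One 3+ cation balances one 3− anion.

[Sc(NH3)2(PPh3)4][Ir(C2O4)2(NO3)2]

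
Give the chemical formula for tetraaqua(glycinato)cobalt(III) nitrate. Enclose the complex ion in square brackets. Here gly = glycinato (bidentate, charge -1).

Ligands: 4 aqua (H2O, neutral), 1 glycinato (gly, -1). Ligand charge sum = -1.
With Co in oxidation state +3, the complex ion is [Co...]^2+.
Charge balance with nitrate (-1) requires 1 complex ion per 2 nitrate.

[Co(gly)(H2O)4](NO3)2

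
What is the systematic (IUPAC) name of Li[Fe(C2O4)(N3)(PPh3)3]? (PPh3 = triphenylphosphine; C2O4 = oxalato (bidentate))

lithium azidooxalatotris(triphenylphosphine)ferrate(II)

The 1 lithium counter-ion carries a total charge of +1, so each complex ion is 1−.
Ligand charges: 1×azido (-1 each), 3×triphenylphosphine (neutral), 1×oxalato (-2 each); total -3. So Fe + (-3) = 1−, giving Fe = +2.
Ligands are named alphabetically: azido before oxalato before triphenylphosphine.
The complex ion is anionic, so iron takes the -ate form ferrate(II).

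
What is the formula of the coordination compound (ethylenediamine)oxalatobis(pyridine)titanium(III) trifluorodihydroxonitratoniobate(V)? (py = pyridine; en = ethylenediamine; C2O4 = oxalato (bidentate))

[Ti(C2O4)(en)(py)2][NbF3(NO3)(OH)2]

Cation [Ti…]: ligand charges -2, Ti(III) ⇒ ion charge 1+.
Anion [Nb…]: ligand charges -6, Nb(V) ⇒ ion charge 1−.
One 1+ cation balances one 1− anion.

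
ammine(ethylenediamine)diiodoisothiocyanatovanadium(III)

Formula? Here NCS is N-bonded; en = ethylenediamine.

Ligands: 1 isothiocyanato (NCS, -1), 2 iodo (I, -1), 1 ethylenediamine (en, neutral), 1 ammine (NH3, neutral). Ligand charge sum = -3.
With V in oxidation state +3, the complex ion is [V...].

[V(en)I2(NCS)(NH3)]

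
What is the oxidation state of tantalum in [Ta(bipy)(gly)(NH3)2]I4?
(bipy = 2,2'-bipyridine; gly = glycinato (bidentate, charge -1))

4 iodide outside the brackets (-1 each) → the complex ion is 4+.
Ligand charges: 2×NH3 neutral; 1×bipy neutral; 1×gly = -1; sum -1.
Ta + (-1) = 4+ ⇒ Ta is +5.

+5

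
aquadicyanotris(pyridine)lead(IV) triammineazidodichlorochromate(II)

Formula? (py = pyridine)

[Pb(CN)2(H2O)(py)3][CrCl2(N3)(NH3)3]2

Cation [Pb…]: ligand charges -2, Pb(IV) ⇒ ion charge 2+.
Anion [Cr…]: ligand charges -3, Cr(II) ⇒ ion charge 1−.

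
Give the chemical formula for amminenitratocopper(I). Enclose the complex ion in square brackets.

Ligands: 1 ammine (NH3, neutral), 1 nitrato (NO3, -1). Ligand charge sum = -1.
With Cu in oxidation state +1, the complex ion is [Cu...].

[Cu(NH3)(NO3)]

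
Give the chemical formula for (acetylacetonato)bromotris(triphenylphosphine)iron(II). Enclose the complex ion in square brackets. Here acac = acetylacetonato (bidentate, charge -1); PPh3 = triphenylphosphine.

[Fe(acac)Br(PPh3)3]

Ligands: 1 bromo (Br, -1), 1 acetylacetonato (acac, -1), 3 triphenylphosphine (PPh3, neutral). Ligand charge sum = -2.
With Fe in oxidation state +2, the complex ion is [Fe...].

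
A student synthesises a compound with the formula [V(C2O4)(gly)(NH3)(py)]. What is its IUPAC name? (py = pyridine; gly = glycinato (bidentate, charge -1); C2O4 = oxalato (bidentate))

ammine(glycinato)oxalato(pyridine)vanadium(III)

There is no counter-ion, so the complex is neutral overall.
Ligand charges: 1×pyridine (neutral), 1×glycinato (-1 each), 1×oxalato (-2 each), 1×ammine (neutral); total -3. So V + (-3) = 0, giving V = +3.
Ligands are named alphabetically: ammine before glycinato before oxalato before pyridine.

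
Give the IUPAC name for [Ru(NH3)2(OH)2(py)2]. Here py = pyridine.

diamminedihydroxobis(pyridine)ruthenium(II)

There is no counter-ion, so the complex is neutral overall.
Ligand charges: 2×hydroxo (-1 each), 2×ammine (neutral), 2×pyridine (neutral); total -2. So Ru + (-2) = 0, giving Ru = +2.
Ligands are named alphabetically: ammine before hydroxo before pyridine.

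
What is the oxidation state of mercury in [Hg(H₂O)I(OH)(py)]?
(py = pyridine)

+2

No counter-ion: the bracketed complex is neutral.
Ligand charges: 1×H2O neutral; 1×OH = -1; 1×py neutral; 1×I = -1; sum -2.
Hg + (-2) = 0 ⇒ Hg is +2.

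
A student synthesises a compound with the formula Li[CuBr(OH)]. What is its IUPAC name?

The 1 lithium counter-ion carries a total charge of +1, so each complex ion is 1−.
Ligand charges: 1×hydroxo (-1 each), 1×bromo (-1 each); total -2. So Cu + (-2) = 1−, giving Cu = +1.
The complex ion is anionic, so copper takes the -ate form cuprate(I).

lithium bromohydroxocuprate(I)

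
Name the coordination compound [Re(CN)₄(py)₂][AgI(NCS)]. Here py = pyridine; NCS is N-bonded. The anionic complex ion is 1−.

tetracyanobis(pyridine)rhenium(V) iodoisothiocyanatoargentate(I)

The complex anion is given as 1−; its ligand charges sum to -2, so Ag = +1.
A 1:1 salt means the cation carries the equal and opposite charge, 1+.
Cation: ligand charges sum to -4; for the ion to be 1+, Re = +5.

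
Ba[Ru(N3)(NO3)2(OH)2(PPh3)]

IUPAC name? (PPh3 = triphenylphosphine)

The 1 barium counter-ion carries a total charge of +2, so each complex ion is 2−.
Ligand charges: 1×triphenylphosphine (neutral), 2×hydroxo (-1 each), 1×azido (-1 each), 2×nitrato (-1 each); total -5. So Ru + (-5) = 2−, giving Ru = +3.
The complex ion is anionic, so ruthenium takes the -ate form ruthenate(III).

barium azidodihydroxodinitrato(triphenylphosphine)ruthenate(III)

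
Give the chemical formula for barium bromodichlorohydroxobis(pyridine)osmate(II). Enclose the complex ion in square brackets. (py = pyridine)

Ligands: 1 bromo (Br, -1), 2 chloro (Cl, -1), 1 hydroxo (OH, -1), 2 pyridine (py, neutral). Ligand charge sum = -4.
Charge balance with barium (+2) requires 1 complex ion per 1 barium.

Ba[OsBrCl2(OH)(py)2]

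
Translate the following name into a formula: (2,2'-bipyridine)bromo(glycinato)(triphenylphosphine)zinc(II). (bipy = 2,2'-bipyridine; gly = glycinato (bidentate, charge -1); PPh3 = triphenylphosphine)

Ligands: 1 2,2'-bipyridine (bipy, neutral), 1 glycinato (gly, -1), 1 triphenylphosphine (PPh3, neutral), 1 bromo (Br, -1). Ligand charge sum = -2.
With Zn in oxidation state +2, the complex ion is [Zn...].

[Zn(bipy)Br(gly)(PPh3)]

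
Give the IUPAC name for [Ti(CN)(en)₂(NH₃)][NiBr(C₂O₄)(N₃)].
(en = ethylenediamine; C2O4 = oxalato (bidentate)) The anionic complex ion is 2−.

The complex anion is given as 2−; its ligand charges sum to -4, so Ni = +2.
A 1:1 salt means the cation carries the equal and opposite charge, 2+.
Cation: ligand charges sum to -1; for the ion to be 2+, Ti = +3.

amminecyanobis(ethylenediamine)titanium(III) azidobromooxalatonickelate(II)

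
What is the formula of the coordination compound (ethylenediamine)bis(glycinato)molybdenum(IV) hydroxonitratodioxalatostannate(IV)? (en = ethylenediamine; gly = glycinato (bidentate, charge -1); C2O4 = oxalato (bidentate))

[Mo(en)(gly)2][Sn(C2O4)2(NO3)(OH)]

Cation [Mo…]: ligand charges -2, Mo(IV) ⇒ ion charge 2+.
Anion [Sn…]: ligand charges -6, Sn(IV) ⇒ ion charge 2−.
One 2+ cation balances one 2− anion.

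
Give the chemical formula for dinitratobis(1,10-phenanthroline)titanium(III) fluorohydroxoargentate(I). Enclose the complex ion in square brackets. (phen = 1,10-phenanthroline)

[Ti(NO3)2(phen)2][AgF(OH)]

Cation [Ti…]: ligand charges -2, Ti(III) ⇒ ion charge 1+.
Anion [Ag…]: ligand charges -2, Ag(I) ⇒ ion charge 1−.
One 1+ cation balances one 1− anion.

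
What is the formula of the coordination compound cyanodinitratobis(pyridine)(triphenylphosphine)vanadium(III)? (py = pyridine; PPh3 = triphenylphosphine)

Ligands: 2 pyridine (py, neutral), 2 nitrato (NO3, -1), 1 triphenylphosphine (PPh3, neutral), 1 cyano (CN, -1). Ligand charge sum = -3.
With V in oxidation state +3, the complex ion is [V...].

[V(CN)(NO3)2(PPh3)(py)2]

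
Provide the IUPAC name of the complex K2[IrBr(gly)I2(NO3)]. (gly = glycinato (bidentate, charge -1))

potassium bromo(glycinato)diiodonitratoiridate(III)

The 2 potassium counter-ions carry a total charge of +2, so each complex ion is 2−.
Ligand charges: 2×iodo (-1 each), 1×nitrato (-1 each), 1×bromo (-1 each), 1×glycinato (-1 each); total -5. So Ir + (-5) = 2−, giving Ir = +3.
Ligands are named alphabetically: bromo before glycinato before iodo before nitrato.
The complex ion is anionic, so iridium takes the -ate form iridate(III).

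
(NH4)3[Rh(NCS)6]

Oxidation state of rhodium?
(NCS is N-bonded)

+3

3 ammonium outside the brackets (+1 each) → the complex ion is 3−.
Ligand charges: 6×NCS = -6; sum -6.
Rh + (-6) = 3− ⇒ Rh is +3.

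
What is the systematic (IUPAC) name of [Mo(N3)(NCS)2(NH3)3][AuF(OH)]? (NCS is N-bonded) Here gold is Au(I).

triammineazidodiisothiocyanatomolybdenum(IV) fluorohydroxoaurate(I)

Au is given as +1; the anion's ligand charges sum to -2, so the complex anion is 1−.
A 1:1 salt means the cation carries the equal and opposite charge, 1+.
Cation: ligand charges sum to -3; for the ion to be 1+, Mo = +4.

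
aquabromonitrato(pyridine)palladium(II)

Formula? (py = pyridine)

[PdBr(H2O)(NO3)(py)]

Ligands: 1 bromo (Br, -1), 1 pyridine (py, neutral), 1 aqua (H2O, neutral), 1 nitrato (NO3, -1). Ligand charge sum = -2.
With Pd in oxidation state +2, the complex ion is [Pd...].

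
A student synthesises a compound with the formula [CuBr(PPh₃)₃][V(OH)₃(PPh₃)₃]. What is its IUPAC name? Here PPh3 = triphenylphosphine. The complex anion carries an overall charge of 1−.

The complex anion is given as 1−; its ligand charges sum to -3, so V = +2.
A 1:1 salt means the cation carries the equal and opposite charge, 1+.
Cation: ligand charges sum to -1; for the ion to be 1+, Cu = +2.

bromotris(triphenylphosphine)copper(II) trihydroxotris(triphenylphosphine)vanadate(II)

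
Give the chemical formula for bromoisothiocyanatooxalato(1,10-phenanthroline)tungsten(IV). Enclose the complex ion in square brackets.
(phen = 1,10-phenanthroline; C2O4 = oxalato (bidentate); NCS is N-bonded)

Ligands: 1 1,10-phenanthroline (phen, neutral), 1 oxalato (C2O4, -2), 1 isothiocyanato (NCS, -1), 1 bromo (Br, -1). Ligand charge sum = -4.
With W in oxidation state +4, the complex ion is [W...].

[WBr(C2O4)(NCS)(phen)]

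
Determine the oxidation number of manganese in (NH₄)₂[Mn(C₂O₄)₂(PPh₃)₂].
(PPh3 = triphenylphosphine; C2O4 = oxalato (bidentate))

2 ammonium outside the brackets (+1 each) → the complex ion is 2−.
Ligand charges: 2×PPh3 neutral; 2×C2O4 = -4; sum -4.
Mn + (-4) = 2− ⇒ Mn is +2.

+2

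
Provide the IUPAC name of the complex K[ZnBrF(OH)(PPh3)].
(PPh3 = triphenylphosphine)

The 1 potassium counter-ion carries a total charge of +1, so each complex ion is 1−.
Ligand charges: 1×bromo (-1 each), 1×hydroxo (-1 each), 1×fluoro (-1 each), 1×triphenylphosphine (neutral); total -3. So Zn + (-3) = 1−, giving Zn = +2.
The complex ion is anionic, so zinc takes the -ate form zincate(II).

potassium bromofluorohydroxo(triphenylphosphine)zincate(II)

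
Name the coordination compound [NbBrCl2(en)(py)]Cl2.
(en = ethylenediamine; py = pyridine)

bromodichloro(ethylenediamine)(pyridine)niobium(V) chloride

The 2 chloride counter-ions carry a total charge of -2, so each complex ion is 2+.
Ligand charges: 1×ethylenediamine (neutral), 1×bromo (-1 each), 2×chloro (-1 each), 1×pyridine (neutral); total -3. So Nb + (-3) = 2+, giving Nb = +5.
Ligands are named alphabetically: bromo before chloro before ethylenediamine before pyridine.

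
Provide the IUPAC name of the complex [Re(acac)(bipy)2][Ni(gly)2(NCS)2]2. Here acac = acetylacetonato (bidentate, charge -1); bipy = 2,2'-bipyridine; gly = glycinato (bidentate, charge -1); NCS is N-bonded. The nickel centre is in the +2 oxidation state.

Both ions are complex: the cation is named first with the plain metal name, the anion second with the -ate form; each ion's ligands are alphabetised independently.
Ni is given as +2; the anion's ligand charges sum to -4, so the complex anion is 2−.
With 2 anions per cation, the cation must be 2×2 = 4+.
Cation: ligand charges sum to -1; for the ion to be 4+, Re = +5.

(acetylacetonato)bis(2,2'-bipyridine)rhenium(V) bis(glycinato)diisothiocyanatonickelate(II)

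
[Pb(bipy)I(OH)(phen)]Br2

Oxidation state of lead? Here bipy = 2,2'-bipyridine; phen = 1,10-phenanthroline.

2 bromide outside the brackets (-1 each) → the complex ion is 2+.
Ligand charges: 1×bipy neutral; 1×I = -1; 1×phen neutral; 1×OH = -1; sum -2.
Pb + (-2) = 2+ ⇒ Pb is +4.

+4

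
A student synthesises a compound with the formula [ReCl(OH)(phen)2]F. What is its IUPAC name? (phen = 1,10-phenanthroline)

The 1 fluoride counter-ion carries a total charge of -1, so each complex ion is 1+.
Ligand charges: 2×1,10-phenanthroline (neutral), 1×chloro (-1 each), 1×hydroxo (-1 each); total -2. So Re + (-2) = 1+, giving Re = +3.
Ligands are named alphabetically: chloro before hydroxo before phenanthroline.

chlorohydroxobis(1,10-phenanthroline)rhenium(III) fluoride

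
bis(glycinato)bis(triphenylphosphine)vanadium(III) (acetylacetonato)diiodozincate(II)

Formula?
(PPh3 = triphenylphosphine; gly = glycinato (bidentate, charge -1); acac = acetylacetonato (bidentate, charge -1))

[V(gly)2(PPh3)2][Zn(acac)I2]

Cation [V…]: ligand charges -2, V(III) ⇒ ion charge 1+.
Anion [Zn…]: ligand charges -3, Zn(II) ⇒ ion charge 1−.
One 1+ cation balances one 1− anion.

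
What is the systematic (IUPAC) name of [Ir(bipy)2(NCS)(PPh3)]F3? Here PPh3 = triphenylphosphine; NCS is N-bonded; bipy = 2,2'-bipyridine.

bis(2,2'-bipyridine)isothiocyanato(triphenylphosphine)iridium(IV) fluoride

The 3 fluoride counter-ions carry a total charge of -3, so each complex ion is 3+.
Ligand charges: 1×triphenylphosphine (neutral), 1×isothiocyanato (-1 each), 2×2,2'-bipyridine (neutral); total -1. So Ir + (-1) = 3+, giving Ir = +4.
Ligands are named alphabetically: bipyridine before isothiocyanato before triphenylphosphine.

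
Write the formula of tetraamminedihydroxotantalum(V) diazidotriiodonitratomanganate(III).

Cation [Ta…]: ligand charges -2, Ta(V) ⇒ ion charge 3+.
Anion [Mn…]: ligand charges -6, Mn(III) ⇒ ion charge 3−.
One 3+ cation balances one 3− anion.

[Ta(NH3)4(OH)2][MnI3(N3)2(NO3)]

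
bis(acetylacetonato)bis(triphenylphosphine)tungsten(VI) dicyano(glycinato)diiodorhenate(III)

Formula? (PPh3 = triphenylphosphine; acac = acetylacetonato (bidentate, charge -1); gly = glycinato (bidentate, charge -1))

[W(acac)2(PPh3)2][Re(CN)2(gly)I2]2

Cation [W…]: ligand charges -2, W(VI) ⇒ ion charge 4+.
Anion [Re…]: ligand charges -5, Re(III) ⇒ ion charge 2−.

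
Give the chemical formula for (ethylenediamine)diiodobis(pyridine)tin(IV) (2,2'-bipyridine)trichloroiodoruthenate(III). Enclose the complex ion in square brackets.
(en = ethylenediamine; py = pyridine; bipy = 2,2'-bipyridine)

[Sn(en)I2(py)2][Ru(bipy)Cl3I]2

Cation [Sn…]: ligand charges -2, Sn(IV) ⇒ ion charge 2+.
Anion [Ru…]: ligand charges -4, Ru(III) ⇒ ion charge 1−.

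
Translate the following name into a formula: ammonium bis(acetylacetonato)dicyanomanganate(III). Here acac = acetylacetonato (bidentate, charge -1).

Ligands: 2 cyano (CN, -1), 2 acetylacetonato (acac, -1). Ligand charge sum = -4.
With Mn in oxidation state +3, the complex ion is [Mn...]^1−.
Charge balance with ammonium (+1) requires 1 complex ion per 1 ammonium.

NH4[Mn(acac)2(CN)2]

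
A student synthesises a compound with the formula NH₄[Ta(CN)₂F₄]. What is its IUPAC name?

ammonium dicyanotetrafluorotantalate(V)

The 1 ammonium counter-ion carries a total charge of +1, so each complex ion is 1−.
Ligand charges: 2×cyano (-1 each), 4×fluoro (-1 each); total -6. So Ta + (-6) = 1−, giving Ta = +5.
The complex ion is anionic, so tantalum takes the -ate form tantalate(V).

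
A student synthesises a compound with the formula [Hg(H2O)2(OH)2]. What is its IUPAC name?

diaquadihydroxomercury(II)

There is no counter-ion, so the complex is neutral overall.
Ligand charges: 2×hydroxo (-1 each), 2×aqua (neutral); total -2. So Hg + (-2) = 0, giving Hg = +2.
Ligands are named alphabetically: aqua before hydroxo.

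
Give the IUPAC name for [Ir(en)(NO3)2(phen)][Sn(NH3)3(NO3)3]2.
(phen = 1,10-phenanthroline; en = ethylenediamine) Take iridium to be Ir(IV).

(ethylenediamine)dinitrato(1,10-phenanthroline)iridium(IV) triamminetrinitratostannate(II)

Both ions are complex: the cation is named first with the plain metal name, the anion second with the -ate form; each ion's ligands are alphabetised independently.
Ir is given as +4; the cation's ligand charges sum to -2, so the complex cation is 2+.
With 2 anions per cation, each anion must be 2/2 = 1−.
Anion: ligand charges sum to -3; for the ion to be 1−, Sn = +2.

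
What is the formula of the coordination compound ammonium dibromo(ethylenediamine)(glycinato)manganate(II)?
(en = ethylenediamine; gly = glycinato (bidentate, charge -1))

NH4[MnBr2(en)(gly)]

Ligands: 2 bromo (Br, -1), 1 ethylenediamine (en, neutral), 1 glycinato (gly, -1). Ligand charge sum = -3.
With Mn in oxidation state +2, the complex ion is [Mn...]^1−.
Charge balance with ammonium (+1) requires 1 complex ion per 1 ammonium.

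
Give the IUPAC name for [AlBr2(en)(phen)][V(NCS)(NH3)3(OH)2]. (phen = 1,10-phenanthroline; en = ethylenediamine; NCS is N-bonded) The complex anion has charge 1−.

The complex anion is given as 1−; its ligand charges sum to -3, so V = +2.
A 1:1 salt means the cation carries the equal and opposite charge, 1+.
Cation: ligand charges sum to -2; for the ion to be 1+, Al = +3.

dibromo(ethylenediamine)(1,10-phenanthroline)aluminium(III) triamminedihydroxoisothiocyanatovanadate(II)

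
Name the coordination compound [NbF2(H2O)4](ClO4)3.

tetraaquadifluoroniobium(V) perchlorate

The 3 perchlorate counter-ions carry a total charge of -3, so each complex ion is 3+.
Ligand charges: 2×fluoro (-1 each), 4×aqua (neutral); total -2. So Nb + (-2) = 3+, giving Nb = +5.
Ligands are named alphabetically: aqua before fluoro.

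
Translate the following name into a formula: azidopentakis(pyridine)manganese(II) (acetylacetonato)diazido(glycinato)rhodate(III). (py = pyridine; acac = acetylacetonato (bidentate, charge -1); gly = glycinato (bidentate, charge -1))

[Mn(N3)(py)5][Rh(acac)(gly)(N3)2]

Cation [Mn…]: ligand charges -1, Mn(II) ⇒ ion charge 1+.
Anion [Rh…]: ligand charges -4, Rh(III) ⇒ ion charge 1−.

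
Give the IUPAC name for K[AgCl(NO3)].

The 1 potassium counter-ion carries a total charge of +1, so each complex ion is 1−.
Ligand charges: 1×chloro (-1 each), 1×nitrato (-1 each); total -2. So Ag + (-2) = 1−, giving Ag = +1.
The complex ion is anionic, so silver takes the -ate form argentate(I).

potassium chloronitratoargentate(I)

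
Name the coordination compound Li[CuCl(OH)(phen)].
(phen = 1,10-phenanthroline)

The 1 lithium counter-ion carries a total charge of +1, so each complex ion is 1−.
Ligand charges: 1×hydroxo (-1 each), 1×chloro (-1 each), 1×1,10-phenanthroline (neutral); total -2. So Cu + (-2) = 1−, giving Cu = +1.
Ligands are named alphabetically: chloro before hydroxo before phenanthroline.
The complex ion is anionic, so copper takes the -ate form cuprate(I).

lithium chlorohydroxo(1,10-phenanthroline)cuprate(I)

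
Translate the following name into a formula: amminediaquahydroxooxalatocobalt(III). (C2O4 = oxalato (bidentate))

[Co(C2O4)(H2O)2(NH3)(OH)]

Ligands: 2 aqua (H2O, neutral), 1 oxalato (C2O4, -2), 1 hydroxo (OH, -1), 1 ammine (NH3, neutral). Ligand charge sum = -3.
With Co in oxidation state +3, the complex ion is [Co...].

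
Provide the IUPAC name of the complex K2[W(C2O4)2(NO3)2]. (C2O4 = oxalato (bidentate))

potassium dinitratodioxalatotungstate(IV)

The 2 potassium counter-ions carry a total charge of +2, so each complex ion is 2−.
Ligand charges: 2×oxalato (-2 each), 2×nitrato (-1 each); total -6. So W + (-6) = 2−, giving W = +4.
Ligands are named alphabetically: nitrato before oxalato.
The complex ion is anionic, so tungsten takes the -ate form tungstate(IV).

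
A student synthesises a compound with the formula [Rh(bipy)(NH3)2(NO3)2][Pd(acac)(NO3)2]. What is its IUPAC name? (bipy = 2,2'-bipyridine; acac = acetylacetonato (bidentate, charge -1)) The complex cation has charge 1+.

diammine(2,2'-bipyridine)dinitratorhodium(III) (acetylacetonato)dinitratopalladate(II)

The complex cation is given as 1+; its ligand charges sum to -2, so Rh = +3.
A 1:1 salt means the anion carries the equal and opposite charge, 1−.
Anion: ligand charges sum to -3; for the ion to be 1−, Pd = +2.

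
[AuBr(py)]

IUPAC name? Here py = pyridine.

There is no counter-ion, so the complex is neutral overall.
Ligand charges: 1×pyridine (neutral), 1×bromo (-1 each); total -1. So Au + (-1) = 0, giving Au = +1.
Ligands are named alphabetically: bromo before pyridine.

bromo(pyridine)gold(I)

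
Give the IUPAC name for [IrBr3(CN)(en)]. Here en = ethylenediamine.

There is no counter-ion, so the complex is neutral overall.
Ligand charges: 1×ethylenediamine (neutral), 3×bromo (-1 each), 1×cyano (-1 each); total -4. So Ir + (-4) = 0, giving Ir = +4.
Ligands are named alphabetically: bromo before cyano before ethylenediamine.

tribromocyano(ethylenediamine)iridium(IV)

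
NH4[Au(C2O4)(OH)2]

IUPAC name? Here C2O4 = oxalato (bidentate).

ammonium dihydroxooxalatoaurate(III)

The 1 ammonium counter-ion carries a total charge of +1, so each complex ion is 1−.
Ligand charges: 2×hydroxo (-1 each), 1×oxalato (-2 each); total -4. So Au + (-4) = 1−, giving Au = +3.
Ligands are named alphabetically: hydroxo before oxalato.
The complex ion is anionic, so gold takes the -ate form aurate(III).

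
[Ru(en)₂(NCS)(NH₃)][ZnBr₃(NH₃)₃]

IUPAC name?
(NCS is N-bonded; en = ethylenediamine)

Zinc is always +2 in its complexes; the anion's ligand charges sum to -3, so the complex anion is 1−.
A 1:1 salt means the cation carries the equal and opposite charge, 1+.
Cation: ligand charges sum to -1; for the ion to be 1+, Ru = +2.

amminebis(ethylenediamine)isothiocyanatoruthenium(II) triamminetribromozincate(II)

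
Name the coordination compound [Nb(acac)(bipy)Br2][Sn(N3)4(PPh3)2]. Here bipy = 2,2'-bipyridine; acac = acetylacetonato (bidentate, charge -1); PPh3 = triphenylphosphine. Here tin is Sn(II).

(acetylacetonato)(2,2'-bipyridine)dibromoniobium(V) tetraazidobis(triphenylphosphine)stannate(II)

Both ions are complex: the cation is named first with the plain metal name, the anion second with the -ate form; each ion's ligands are alphabetised independently.
Sn is given as +2; the anion's ligand charges sum to -4, so the complex anion is 2−.
A 1:1 salt means the cation carries the equal and opposite charge, 2+.
Cation: ligand charges sum to -3; for the ion to be 2+, Nb = +5.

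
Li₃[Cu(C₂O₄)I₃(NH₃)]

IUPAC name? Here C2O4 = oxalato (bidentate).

lithium amminetriiodooxalatocuprate(II)

The 3 lithium counter-ions carry a total charge of +3, so each complex ion is 3−.
Ligand charges: 1×oxalato (-2 each), 1×ammine (neutral), 3×iodo (-1 each); total -5. So Cu + (-5) = 3−, giving Cu = +2.
The complex ion is anionic, so copper takes the -ate form cuprate(II).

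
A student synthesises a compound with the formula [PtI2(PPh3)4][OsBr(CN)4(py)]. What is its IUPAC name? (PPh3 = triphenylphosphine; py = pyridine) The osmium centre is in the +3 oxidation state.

diiodotetrakis(triphenylphosphine)platinum(IV) bromotetracyano(pyridine)osmate(III)

Both ions are complex: the cation is named first with the plain metal name, the anion second with the -ate form; each ion's ligands are alphabetised independently.
Os is given as +3; the anion's ligand charges sum to -5, so the complex anion is 2−.
A 1:1 salt means the cation carries the equal and opposite charge, 2+.
Cation: ligand charges sum to -2; for the ion to be 2+, Pt = +4.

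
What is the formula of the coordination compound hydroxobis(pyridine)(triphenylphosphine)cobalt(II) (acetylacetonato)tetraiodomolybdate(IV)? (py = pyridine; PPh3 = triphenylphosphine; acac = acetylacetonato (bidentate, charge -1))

Cation [Co…]: ligand charges -1, Co(II) ⇒ ion charge 1+.
Anion [Mo…]: ligand charges -5, Mo(IV) ⇒ ion charge 1−.
One 1+ cation balances one 1− anion.

[Co(OH)(PPh3)(py)2][Mo(acac)I4]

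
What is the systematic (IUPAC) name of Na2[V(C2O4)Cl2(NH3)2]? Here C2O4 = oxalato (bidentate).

sodium diamminedichlorooxalatovanadate(II)

The 2 sodium counter-ions carry a total charge of +2, so each complex ion is 2−.
Ligand charges: 2×ammine (neutral), 2×chloro (-1 each), 1×oxalato (-2 each); total -4. So V + (-4) = 2−, giving V = +2.
Ligands are named alphabetically: ammine before chloro before oxalato.
The complex ion is anionic, so vanadium takes the -ate form vanadate(II).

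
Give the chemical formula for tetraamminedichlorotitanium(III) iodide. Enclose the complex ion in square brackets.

[TiCl2(NH3)4]I

Ligands: 2 chloro (Cl, -1), 4 ammine (NH3, neutral). Ligand charge sum = -2.
With Ti in oxidation state +3, the complex ion is [Ti...]^1+.
Charge balance with iodide (-1) requires 1 complex ion per 1 iodide.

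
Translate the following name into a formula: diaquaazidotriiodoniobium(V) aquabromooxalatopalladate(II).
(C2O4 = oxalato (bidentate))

Cation [Nb…]: ligand charges -4, Nb(V) ⇒ ion charge 1+.
Anion [Pd…]: ligand charges -3, Pd(II) ⇒ ion charge 1−.
One 1+ cation balances one 1− anion.

[Nb(H2O)2I3(N3)][PdBr(C2O4)(H2O)]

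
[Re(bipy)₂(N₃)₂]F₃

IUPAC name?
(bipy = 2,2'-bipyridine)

The 3 fluoride counter-ions carry a total charge of -3, so each complex ion is 3+.
Ligand charges: 2×azido (-1 each), 2×2,2'-bipyridine (neutral); total -2. So Re + (-2) = 3+, giving Re = +5.
Ligands are named alphabetically: azido before bipyridine.

diazidobis(2,2'-bipyridine)rhenium(V) fluoride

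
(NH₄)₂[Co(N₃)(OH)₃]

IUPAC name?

The 2 ammonium counter-ions carry a total charge of +2, so each complex ion is 2−.
Ligand charges: 1×azido (-1 each), 3×hydroxo (-1 each); total -4. So Co + (-4) = 2−, giving Co = +2.
The complex ion is anionic, so cobalt takes the -ate form cobaltate(II).

ammonium azidotrihydroxocobaltate(II)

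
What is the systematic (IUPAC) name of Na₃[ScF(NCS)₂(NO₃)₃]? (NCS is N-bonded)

The 3 sodium counter-ions carry a total charge of +3, so each complex ion is 3−.
Ligand charges: 3×nitrato (-1 each), 2×isothiocyanato (-1 each), 1×fluoro (-1 each); total -6. So Sc + (-6) = 3−, giving Sc = +3.
The complex ion is anionic, so scandium takes the -ate form scandate(III).

sodium fluorodiisothiocyanatotrinitratoscandate(III)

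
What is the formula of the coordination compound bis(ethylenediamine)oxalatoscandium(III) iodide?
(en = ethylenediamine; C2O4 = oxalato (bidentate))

[Sc(C2O4)(en)2]I

Ligands: 2 ethylenediamine (en, neutral), 1 oxalato (C2O4, -2). Ligand charge sum = -2.
Charge balance with iodide (-1) requires 1 complex ion per 1 iodide.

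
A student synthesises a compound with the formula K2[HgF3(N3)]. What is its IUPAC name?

The 2 potassium counter-ions carry a total charge of +2, so each complex ion is 2−.
Ligand charges: 1×azido (-1 each), 3×fluoro (-1 each); total -4. So Hg + (-4) = 2−, giving Hg = +2.
The complex ion is anionic, so mercury takes the -ate form mercurate(II).

potassium azidotrifluoromercurate(II)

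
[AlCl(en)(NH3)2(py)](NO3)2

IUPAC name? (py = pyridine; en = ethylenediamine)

diamminechloro(ethylenediamine)(pyridine)aluminium(III) nitrate

The 2 nitrate counter-ions carry a total charge of -2, so each complex ion is 2+.
Ligand charges: 1×pyridine (neutral), 2×ammine (neutral), 1×ethylenediamine (neutral), 1×chloro (-1 each); total -1. So Al + (-1) = 2+, giving Al = +3.
Ligands are named alphabetically: ammine before chloro before ethylenediamine before pyridine.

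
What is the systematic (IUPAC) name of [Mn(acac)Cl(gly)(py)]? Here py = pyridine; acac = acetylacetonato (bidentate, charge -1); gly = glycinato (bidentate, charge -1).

There is no counter-ion, so the complex is neutral overall.
Ligand charges: 1×pyridine (neutral), 1×acetylacetonato (-1 each), 1×chloro (-1 each), 1×glycinato (-1 each); total -3. So Mn + (-3) = 0, giving Mn = +3.
Ligands are named alphabetically: acetylacetonato before chloro before glycinato before pyridine.

(acetylacetonato)chloro(glycinato)(pyridine)manganese(III)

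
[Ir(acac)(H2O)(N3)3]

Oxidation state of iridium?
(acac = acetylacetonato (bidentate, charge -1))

+4

No counter-ion: the bracketed complex is neutral.
Ligand charges: 1×H2O neutral; 3×N3 = -3; 1×acac = -1; sum -4.
Ir + (-4) = 0 ⇒ Ir is +4.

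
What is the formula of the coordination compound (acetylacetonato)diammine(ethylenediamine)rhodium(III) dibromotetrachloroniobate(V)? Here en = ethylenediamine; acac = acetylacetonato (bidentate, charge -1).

[Rh(acac)(en)(NH3)2][NbBr2Cl4]2

Cation [Rh…]: ligand charges -1, Rh(III) ⇒ ion charge 2+.
Anion [Nb…]: ligand charges -6, Nb(V) ⇒ ion charge 1−.
One 2+ cation requires 2 of the 1− anion.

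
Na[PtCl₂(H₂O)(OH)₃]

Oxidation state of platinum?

+4

1 sodium outside the brackets (+1 each) → the complex ion is 1−.
Ligand charges: 2×Cl = -2; 3×OH = -3; 1×H2O neutral; sum -5.
Pt + (-5) = 1− ⇒ Pt is +4.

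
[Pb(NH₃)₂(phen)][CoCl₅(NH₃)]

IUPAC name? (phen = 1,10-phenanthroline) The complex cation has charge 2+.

diammine(1,10-phenanthroline)lead(II) amminepentachlorocobaltate(III)

The complex cation is given as 2+; its ligand charges sum to 0, so Pb = +2.
A 1:1 salt means the anion carries the equal and opposite charge, 2−.
Anion: ligand charges sum to -5; for the ion to be 2−, Co = +3.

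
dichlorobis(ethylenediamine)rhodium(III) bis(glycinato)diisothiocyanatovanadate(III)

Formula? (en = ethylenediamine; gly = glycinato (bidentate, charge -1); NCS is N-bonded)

[RhCl2(en)2][V(gly)2(NCS)2]

Cation [Rh…]: ligand charges -2, Rh(III) ⇒ ion charge 1+.
Anion [V…]: ligand charges -4, V(III) ⇒ ion charge 1−.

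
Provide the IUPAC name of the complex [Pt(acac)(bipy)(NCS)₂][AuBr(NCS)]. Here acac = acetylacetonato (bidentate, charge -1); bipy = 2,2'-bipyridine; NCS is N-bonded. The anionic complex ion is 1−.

The complex anion is given as 1−; its ligand charges sum to -2, so Au = +1.
A 1:1 salt means the cation carries the equal and opposite charge, 1+.
Cation: ligand charges sum to -3; for the ion to be 1+, Pt = +4.

(acetylacetonato)(2,2'-bipyridine)diisothiocyanatoplatinum(IV) bromoisothiocyanatoaurate(I)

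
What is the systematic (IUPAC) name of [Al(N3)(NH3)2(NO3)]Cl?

The 1 chloride counter-ion carries a total charge of -1, so each complex ion is 1+.
Ligand charges: 1×azido (-1 each), 1×nitrato (-1 each), 2×ammine (neutral); total -2. So Al + (-2) = 1+, giving Al = +3.
Ligands are named alphabetically: ammine before azido before nitrato.

diammineazidonitratoaluminium(III) chloride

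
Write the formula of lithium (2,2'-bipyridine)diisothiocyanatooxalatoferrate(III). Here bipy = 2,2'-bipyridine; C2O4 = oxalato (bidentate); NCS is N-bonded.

Li[Fe(bipy)(C2O4)(NCS)2]

Ligands: 1 2,2'-bipyridine (bipy, neutral), 1 oxalato (C2O4, -2), 2 isothiocyanato (NCS, -1). Ligand charge sum = -4.
With Fe in oxidation state +3, the complex ion is [Fe...]^1−.
Charge balance with lithium (+1) requires 1 complex ion per 1 lithium.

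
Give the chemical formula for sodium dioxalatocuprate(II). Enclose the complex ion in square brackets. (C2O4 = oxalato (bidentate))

Na2[Cu(C2O4)2]

Ligands: 2 oxalato (C2O4, -2). Ligand charge sum = -4.
With Cu in oxidation state +2, the complex ion is [Cu...]^2−.
Charge balance with sodium (+1) requires 1 complex ion per 2 sodium.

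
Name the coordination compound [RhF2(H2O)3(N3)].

There is no counter-ion, so the complex is neutral overall.
Ligand charges: 2×fluoro (-1 each), 1×azido (-1 each), 3×aqua (neutral); total -3. So Rh + (-3) = 0, giving Rh = +3.
Ligands are named alphabetically: aqua before azido before fluoro.

triaquaazidodifluororhodium(III)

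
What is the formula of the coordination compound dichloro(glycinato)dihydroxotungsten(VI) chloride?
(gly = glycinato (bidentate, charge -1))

[WCl2(gly)(OH)2]Cl

Ligands: 2 hydroxo (OH, -1), 1 glycinato (gly, -1), 2 chloro (Cl, -1). Ligand charge sum = -5.
With W in oxidation state +6, the complex ion is [W...]^1+.
Charge balance with chloride (-1) requires 1 complex ion per 1 chloride.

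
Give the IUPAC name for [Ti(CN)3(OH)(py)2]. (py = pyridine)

tricyanohydroxobis(pyridine)titanium(IV)

There is no counter-ion, so the complex is neutral overall.
Ligand charges: 1×hydroxo (-1 each), 2×pyridine (neutral), 3×cyano (-1 each); total -4. So Ti + (-4) = 0, giving Ti = +4.
Ligands are named alphabetically: cyano before hydroxo before pyridine.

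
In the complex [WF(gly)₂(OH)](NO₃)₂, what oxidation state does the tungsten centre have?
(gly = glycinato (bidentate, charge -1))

+6

2 nitrate outside the brackets (-1 each) → the complex ion is 2+.
Ligand charges: 1×F = -1; 2×gly = -2; 1×OH = -1; sum -4.
W + (-4) = 2+ ⇒ W is +6.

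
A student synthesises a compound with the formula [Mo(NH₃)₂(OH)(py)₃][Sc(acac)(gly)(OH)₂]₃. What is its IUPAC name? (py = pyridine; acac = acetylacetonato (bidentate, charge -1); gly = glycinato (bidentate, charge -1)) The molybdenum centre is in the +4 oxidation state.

Both ions are complex: the cation is named first with the plain metal name, the anion second with the -ate form; each ion's ligands are alphabetised independently.
Mo is given as +4; the cation's ligand charges sum to -1, so the complex cation is 3+.
With 3 anions per cation, each anion must be 3/3 = 1−.
Anion: ligand charges sum to -4; for the ion to be 1−, Sc = +3.

diamminehydroxotris(pyridine)molybdenum(IV) (acetylacetonato)(glycinato)dihydroxoscandate(III)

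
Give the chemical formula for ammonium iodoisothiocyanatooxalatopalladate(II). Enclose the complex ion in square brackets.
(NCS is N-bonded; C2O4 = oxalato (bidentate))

(NH4)2[Pd(C2O4)I(NCS)]

Ligands: 1 isothiocyanato (NCS, -1), 1 iodo (I, -1), 1 oxalato (C2O4, -2). Ligand charge sum = -4.
Charge balance with ammonium (+1) requires 1 complex ion per 2 ammonium.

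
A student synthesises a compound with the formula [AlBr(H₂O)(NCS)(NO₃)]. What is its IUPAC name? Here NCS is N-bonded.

There is no counter-ion, so the complex is neutral overall.
Ligand charges: 1×aqua (neutral), 1×bromo (-1 each), 1×nitrato (-1 each), 1×isothiocyanato (-1 each); total -3. So Al + (-3) = 0, giving Al = +3.
Ligands are named alphabetically: aqua before bromo before isothiocyanato before nitrato.

aquabromoisothiocyanatonitratoaluminium(III)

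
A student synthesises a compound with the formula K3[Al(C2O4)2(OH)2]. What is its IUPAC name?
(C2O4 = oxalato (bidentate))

The 3 potassium counter-ions carry a total charge of +3, so each complex ion is 3−.
Ligand charges: 2×hydroxo (-1 each), 2×oxalato (-2 each); total -6. So Al + (-6) = 3−, giving Al = +3.
Ligands are named alphabetically: hydroxo before oxalato.
The complex ion is anionic, so aluminium takes the -ate form aluminate(III).

potassium dihydroxodioxalatoaluminate(III)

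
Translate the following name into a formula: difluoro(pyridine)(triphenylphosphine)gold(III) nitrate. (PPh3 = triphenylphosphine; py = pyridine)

[AuF2(PPh3)(py)]NO3

Ligands: 1 triphenylphosphine (PPh3, neutral), 2 fluoro (F, -1), 1 pyridine (py, neutral). Ligand charge sum = -2.
With Au in oxidation state +3, the complex ion is [Au...]^1+.
Charge balance with nitrate (-1) requires 1 complex ion per 1 nitrate.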